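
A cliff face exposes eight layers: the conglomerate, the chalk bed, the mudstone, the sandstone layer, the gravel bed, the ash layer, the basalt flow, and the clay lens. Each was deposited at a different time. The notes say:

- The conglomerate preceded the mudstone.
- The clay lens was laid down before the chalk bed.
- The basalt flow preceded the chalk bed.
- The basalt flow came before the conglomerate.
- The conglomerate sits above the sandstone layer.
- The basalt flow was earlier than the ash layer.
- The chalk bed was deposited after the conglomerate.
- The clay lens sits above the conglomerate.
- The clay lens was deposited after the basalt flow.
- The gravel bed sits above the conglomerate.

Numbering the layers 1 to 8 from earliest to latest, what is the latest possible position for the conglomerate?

4

The conglomerate must come before the chalk bed, the clay lens, the gravel bed, and the mudstone — 4 layers forced after it.
Everything else can be placed before the conglomerate in some valid order, so the conglomerate can sit as late as position 8 − 4 = 4.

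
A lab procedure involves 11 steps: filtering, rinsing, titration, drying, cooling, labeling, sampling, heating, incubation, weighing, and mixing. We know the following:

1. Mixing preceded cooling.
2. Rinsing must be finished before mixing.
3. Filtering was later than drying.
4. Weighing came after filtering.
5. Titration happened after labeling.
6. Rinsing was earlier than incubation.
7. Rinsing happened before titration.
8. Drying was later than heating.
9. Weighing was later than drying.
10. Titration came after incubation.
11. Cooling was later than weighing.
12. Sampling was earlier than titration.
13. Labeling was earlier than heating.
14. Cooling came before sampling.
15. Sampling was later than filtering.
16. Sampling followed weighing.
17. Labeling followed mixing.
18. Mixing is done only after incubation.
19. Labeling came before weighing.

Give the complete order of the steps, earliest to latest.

The constraints fix every adjacent pair, so only one ordering works:
rinsing → incubation → mixing → labeling → heating → drying → filtering → weighing → cooling → sampling → titration.

rinsing, incubation, mixing, labeling, heating, drying, filtering, weighing, cooling, sampling, titration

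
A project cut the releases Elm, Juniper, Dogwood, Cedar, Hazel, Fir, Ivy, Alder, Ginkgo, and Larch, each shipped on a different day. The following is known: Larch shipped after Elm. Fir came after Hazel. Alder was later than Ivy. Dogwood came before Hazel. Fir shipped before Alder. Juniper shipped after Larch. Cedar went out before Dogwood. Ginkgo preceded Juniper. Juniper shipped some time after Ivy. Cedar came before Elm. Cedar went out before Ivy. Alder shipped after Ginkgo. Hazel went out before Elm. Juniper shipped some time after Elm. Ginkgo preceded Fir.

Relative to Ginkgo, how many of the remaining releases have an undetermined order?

Forced after Ginkgo: Alder, Fir, and Juniper.
That leaves Cedar, Dogwood, Elm, Hazel, Ivy, and Larch with no forced order relative to Ginkgo — 6.

6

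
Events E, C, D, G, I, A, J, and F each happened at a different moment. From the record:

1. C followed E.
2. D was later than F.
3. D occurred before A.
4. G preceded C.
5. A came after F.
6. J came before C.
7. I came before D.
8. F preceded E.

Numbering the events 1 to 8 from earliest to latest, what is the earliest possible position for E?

F must come before E — 1 forced predecessor.
Nothing else is forced ahead of E, so its earliest slot is position 1 + 1 = 2.

2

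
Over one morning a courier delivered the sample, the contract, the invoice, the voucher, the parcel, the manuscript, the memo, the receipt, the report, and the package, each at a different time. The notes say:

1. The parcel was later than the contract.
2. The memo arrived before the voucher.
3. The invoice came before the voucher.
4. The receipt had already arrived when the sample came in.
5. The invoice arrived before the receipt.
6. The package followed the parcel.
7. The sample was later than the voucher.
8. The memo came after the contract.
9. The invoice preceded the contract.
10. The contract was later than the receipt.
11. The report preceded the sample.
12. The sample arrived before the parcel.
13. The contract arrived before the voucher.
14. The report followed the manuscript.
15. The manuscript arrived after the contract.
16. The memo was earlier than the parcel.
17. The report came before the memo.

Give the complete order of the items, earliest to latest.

The constraints fix every adjacent pair, so only one ordering works:
the invoice → the receipt → the contract → the manuscript → the report → the memo → the voucher → the sample → the parcel → the package.

the invoice, the receipt, the contract, the manuscript, the report, the memo, the voucher, the sample, the parcel, the package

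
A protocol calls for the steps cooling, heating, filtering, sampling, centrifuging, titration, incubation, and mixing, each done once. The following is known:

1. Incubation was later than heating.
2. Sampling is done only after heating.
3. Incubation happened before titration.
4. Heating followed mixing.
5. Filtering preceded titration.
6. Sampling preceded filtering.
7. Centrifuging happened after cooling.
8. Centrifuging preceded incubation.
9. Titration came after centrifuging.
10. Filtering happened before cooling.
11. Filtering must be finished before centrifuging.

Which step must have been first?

mixing

Mixing has a chain of constraints placing it before every other step, so mixing must be first.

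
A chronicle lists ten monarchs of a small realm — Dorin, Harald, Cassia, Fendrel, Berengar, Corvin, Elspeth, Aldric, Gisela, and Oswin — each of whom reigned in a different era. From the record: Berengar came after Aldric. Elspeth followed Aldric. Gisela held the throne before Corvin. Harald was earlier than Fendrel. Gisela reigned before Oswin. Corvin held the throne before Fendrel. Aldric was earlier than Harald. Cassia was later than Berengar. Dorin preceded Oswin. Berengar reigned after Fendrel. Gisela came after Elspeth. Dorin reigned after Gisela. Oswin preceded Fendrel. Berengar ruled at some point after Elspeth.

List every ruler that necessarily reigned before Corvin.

Directly stated before Corvin: Gisela.
Aldric reaches Corvin via Aldric → Elspeth → Gisela → Corvin.
Elspeth reaches Corvin via Elspeth → Gisela → Corvin.
No chain forces Dorin (or any of the others) ahead of Corvin.

Aldric, Elspeth, Gisela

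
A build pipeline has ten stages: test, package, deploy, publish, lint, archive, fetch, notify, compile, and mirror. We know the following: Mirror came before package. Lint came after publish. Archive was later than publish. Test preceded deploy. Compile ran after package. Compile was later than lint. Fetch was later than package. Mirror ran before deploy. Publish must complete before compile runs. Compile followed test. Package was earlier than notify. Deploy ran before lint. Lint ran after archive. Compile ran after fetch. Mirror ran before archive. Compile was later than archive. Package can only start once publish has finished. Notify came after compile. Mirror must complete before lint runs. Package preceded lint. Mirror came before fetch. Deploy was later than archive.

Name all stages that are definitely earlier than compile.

archive, deploy, fetch, lint, mirror, package, publish, test

Directly stated before compile: archive, fetch, lint, package, publish, and test.
Deploy reaches compile via deploy → lint → compile.
Mirror reaches compile via mirror → package → compile.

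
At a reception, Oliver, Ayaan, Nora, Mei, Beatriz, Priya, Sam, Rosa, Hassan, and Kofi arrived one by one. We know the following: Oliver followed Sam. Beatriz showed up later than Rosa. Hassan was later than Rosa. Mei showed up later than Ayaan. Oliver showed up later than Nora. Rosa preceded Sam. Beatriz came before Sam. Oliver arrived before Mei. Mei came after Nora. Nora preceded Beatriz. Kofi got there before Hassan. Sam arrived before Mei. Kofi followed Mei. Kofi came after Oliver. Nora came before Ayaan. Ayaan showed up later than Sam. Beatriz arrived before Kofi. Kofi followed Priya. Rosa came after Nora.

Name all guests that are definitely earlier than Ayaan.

Beatriz, Nora, Rosa, Sam

Directly stated before Ayaan: Nora and Sam.
Beatriz reaches Ayaan via Beatriz → Sam → Ayaan.
Rosa reaches Ayaan via Rosa → Sam → Ayaan.
No chain forces Mei (or any of the others) ahead of Ayaan.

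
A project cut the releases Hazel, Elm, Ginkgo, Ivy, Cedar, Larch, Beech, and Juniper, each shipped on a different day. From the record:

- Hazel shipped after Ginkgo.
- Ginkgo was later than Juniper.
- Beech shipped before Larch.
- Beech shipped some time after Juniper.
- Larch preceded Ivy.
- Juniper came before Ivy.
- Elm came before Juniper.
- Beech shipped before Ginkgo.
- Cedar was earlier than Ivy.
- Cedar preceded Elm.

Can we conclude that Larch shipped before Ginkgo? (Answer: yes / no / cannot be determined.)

cannot be determined

No chain of stated constraints runs from Larch to Ginkgo, and none runs from Ginkgo to Larch either.
So the relative order of Larch and Ginkgo is not fixed by the given facts.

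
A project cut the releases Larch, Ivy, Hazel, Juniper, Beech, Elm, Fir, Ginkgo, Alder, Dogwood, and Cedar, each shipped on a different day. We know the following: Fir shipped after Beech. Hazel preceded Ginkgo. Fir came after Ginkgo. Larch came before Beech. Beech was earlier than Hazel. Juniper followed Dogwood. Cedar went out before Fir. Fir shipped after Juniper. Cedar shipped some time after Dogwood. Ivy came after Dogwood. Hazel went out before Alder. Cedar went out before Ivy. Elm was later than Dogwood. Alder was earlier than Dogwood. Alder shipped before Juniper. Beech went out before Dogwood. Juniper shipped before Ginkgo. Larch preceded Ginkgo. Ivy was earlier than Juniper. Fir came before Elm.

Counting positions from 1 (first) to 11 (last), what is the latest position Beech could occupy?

2

Beech must come before Alder, Cedar, Dogwood, Elm, Fir, Ginkgo, Hazel, Ivy, and Juniper — 9 releases forced after it.
Everything else can be placed before Beech in some valid order, so Beech can sit as late as position 11 − 9 = 2.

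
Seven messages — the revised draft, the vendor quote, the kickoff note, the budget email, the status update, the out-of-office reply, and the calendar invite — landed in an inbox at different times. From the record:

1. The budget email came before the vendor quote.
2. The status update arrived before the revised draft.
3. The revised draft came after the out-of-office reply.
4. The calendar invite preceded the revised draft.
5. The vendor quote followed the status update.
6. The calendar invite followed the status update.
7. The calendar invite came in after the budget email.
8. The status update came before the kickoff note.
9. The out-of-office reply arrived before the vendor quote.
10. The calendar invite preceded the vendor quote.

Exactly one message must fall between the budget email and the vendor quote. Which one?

Tracing the constraints gives the budget email → the calendar invite → the vendor quote, so the calendar invite sits after the budget email and before the vendor quote.
No other message is forced both after the budget email and before the vendor quote.

the calendar invite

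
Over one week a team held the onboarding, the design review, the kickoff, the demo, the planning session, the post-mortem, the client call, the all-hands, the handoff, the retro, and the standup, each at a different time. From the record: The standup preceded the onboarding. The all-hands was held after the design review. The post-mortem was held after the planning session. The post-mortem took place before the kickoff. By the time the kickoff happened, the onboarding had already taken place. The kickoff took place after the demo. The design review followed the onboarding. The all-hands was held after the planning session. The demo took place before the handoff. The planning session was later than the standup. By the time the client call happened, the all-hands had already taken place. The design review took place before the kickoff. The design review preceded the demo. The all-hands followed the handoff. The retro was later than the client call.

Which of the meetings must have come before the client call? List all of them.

the all-hands, the demo, the design review, the handoff, the onboarding, the planning session, the standup

Directly stated before the client call: the all-hands.
The demo reaches the client call via the demo → the handoff → the all-hands → the client call.
The design review reaches the client call via the design review → the all-hands → the client call.
The handoff reaches the client call via the handoff → the all-hands → the client call.
Likewise the onboarding, the planning session, and the standup each reach the client call by chaining the stated constraints.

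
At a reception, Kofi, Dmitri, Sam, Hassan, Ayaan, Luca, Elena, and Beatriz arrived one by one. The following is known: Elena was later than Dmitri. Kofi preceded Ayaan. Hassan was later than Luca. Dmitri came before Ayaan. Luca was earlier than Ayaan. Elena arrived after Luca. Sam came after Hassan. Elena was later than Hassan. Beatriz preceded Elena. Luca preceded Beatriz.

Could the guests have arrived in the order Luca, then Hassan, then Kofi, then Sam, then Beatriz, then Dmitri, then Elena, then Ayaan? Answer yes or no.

Check each stated constraint against the proposed order — e.g. Luca is ahead of Elena; Luca is ahead of Ayaan. Every pair is in the required order; nothing is violated.

yes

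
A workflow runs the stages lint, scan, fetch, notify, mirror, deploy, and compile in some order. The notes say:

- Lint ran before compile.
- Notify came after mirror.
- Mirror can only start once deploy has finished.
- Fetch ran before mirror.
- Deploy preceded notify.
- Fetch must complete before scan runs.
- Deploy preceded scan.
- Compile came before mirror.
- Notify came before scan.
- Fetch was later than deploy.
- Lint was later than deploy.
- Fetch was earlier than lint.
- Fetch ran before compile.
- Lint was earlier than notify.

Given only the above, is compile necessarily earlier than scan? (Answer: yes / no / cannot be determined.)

yes

Chain the constraints: compile → mirror → notify → scan. Each link is directly stated, so compile comes before scan.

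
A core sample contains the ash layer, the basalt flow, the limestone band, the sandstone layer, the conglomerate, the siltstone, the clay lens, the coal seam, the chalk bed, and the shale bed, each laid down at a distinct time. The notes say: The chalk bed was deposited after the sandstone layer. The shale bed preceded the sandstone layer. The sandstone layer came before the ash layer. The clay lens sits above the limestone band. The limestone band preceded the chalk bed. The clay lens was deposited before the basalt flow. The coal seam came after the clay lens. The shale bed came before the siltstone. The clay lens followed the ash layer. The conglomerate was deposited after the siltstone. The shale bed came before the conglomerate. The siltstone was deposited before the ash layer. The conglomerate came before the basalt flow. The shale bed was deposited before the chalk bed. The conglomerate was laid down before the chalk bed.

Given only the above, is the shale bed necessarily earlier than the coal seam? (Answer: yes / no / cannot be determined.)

Chain the constraints: the shale bed → the siltstone → the ash layer → the clay lens → the coal seam. Each link is directly stated, so the shale bed comes before the coal seam.

yes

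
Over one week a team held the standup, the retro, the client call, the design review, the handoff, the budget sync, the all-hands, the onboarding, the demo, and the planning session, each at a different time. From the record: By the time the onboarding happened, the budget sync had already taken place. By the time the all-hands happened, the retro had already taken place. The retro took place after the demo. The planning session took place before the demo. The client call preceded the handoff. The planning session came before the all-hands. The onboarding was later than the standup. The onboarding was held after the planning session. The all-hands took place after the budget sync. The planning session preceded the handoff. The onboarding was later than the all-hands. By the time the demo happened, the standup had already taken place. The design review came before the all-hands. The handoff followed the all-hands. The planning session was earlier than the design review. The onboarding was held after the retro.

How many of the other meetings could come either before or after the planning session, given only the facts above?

Forced after the planning session: the all-hands, the demo, the design review, the handoff, the onboarding, and the retro.
That leaves the budget sync, the client call, and the standup with no forced order relative to the planning session — 3.

3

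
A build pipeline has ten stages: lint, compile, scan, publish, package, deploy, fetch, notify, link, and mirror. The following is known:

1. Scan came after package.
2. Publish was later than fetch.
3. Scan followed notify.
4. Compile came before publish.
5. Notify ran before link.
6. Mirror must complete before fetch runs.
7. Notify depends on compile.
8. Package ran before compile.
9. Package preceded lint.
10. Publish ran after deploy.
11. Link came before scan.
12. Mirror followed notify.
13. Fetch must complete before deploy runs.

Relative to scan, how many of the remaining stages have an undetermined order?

5

Forced before scan: compile, link, notify, and package.
That leaves deploy, fetch, lint, mirror, and publish with no forced order relative to scan — 5.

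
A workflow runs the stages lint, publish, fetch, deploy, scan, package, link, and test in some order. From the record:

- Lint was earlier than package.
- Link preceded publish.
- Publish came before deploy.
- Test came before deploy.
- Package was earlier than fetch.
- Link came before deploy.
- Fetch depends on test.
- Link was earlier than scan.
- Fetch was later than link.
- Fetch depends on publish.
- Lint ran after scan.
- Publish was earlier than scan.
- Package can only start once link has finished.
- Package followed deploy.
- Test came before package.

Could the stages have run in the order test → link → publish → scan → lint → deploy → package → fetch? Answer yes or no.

Check each stated constraint against the proposed order — e.g. link is ahead of fetch; test is ahead of fetch. Every pair is in the required order; nothing is violated.

yes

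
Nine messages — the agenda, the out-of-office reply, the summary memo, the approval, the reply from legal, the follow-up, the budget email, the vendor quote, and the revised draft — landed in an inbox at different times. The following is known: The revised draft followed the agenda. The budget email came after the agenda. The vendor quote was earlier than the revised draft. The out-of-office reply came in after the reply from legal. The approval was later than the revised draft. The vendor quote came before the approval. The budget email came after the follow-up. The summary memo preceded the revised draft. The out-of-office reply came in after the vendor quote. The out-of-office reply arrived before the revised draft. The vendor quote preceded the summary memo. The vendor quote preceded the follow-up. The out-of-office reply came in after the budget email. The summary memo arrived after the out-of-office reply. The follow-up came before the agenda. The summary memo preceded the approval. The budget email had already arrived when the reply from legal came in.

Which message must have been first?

The vendor quote has a chain of constraints placing it before every other message, so the vendor quote must be first.

the vendor quote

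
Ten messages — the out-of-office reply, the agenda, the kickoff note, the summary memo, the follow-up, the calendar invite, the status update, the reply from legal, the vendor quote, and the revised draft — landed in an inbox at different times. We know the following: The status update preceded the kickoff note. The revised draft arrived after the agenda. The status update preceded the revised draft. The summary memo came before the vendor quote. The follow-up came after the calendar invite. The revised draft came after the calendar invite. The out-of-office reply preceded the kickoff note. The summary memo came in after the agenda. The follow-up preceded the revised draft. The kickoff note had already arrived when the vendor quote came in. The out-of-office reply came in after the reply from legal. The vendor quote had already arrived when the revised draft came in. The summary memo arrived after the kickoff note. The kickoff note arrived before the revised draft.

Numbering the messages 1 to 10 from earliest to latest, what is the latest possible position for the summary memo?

8

The summary memo must come before the revised draft and the vendor quote — 2 messages forced after it.
Everything else can be placed before the summary memo in some valid order, so the summary memo can sit as late as position 10 − 2 = 8.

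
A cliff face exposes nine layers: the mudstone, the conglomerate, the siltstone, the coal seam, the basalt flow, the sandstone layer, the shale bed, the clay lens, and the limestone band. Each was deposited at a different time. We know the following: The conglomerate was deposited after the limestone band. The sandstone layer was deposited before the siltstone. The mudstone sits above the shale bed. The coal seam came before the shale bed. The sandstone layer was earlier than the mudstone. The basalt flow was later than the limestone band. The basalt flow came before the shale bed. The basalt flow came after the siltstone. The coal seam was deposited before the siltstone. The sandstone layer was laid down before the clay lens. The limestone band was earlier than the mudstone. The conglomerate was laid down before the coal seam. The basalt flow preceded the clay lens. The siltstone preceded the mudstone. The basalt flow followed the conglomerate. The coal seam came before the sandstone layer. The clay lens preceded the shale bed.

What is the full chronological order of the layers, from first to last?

The constraints fix every adjacent pair, so only one ordering works:
the limestone band → the conglomerate → the coal seam → the sandstone layer → the siltstone → the basalt flow → the clay lens → the shale bed → the mudstone.

the limestone band, the conglomerate, the coal seam, the sandstone layer, the siltstone, the basalt flow, the clay lens, the shale bed, the mudstone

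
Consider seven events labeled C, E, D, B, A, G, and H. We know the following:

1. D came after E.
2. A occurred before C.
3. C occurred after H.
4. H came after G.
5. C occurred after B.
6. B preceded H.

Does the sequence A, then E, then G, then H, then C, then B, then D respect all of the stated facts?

The constraints require B before C, but in the proposed sequence C appears ahead of B. That one violation is enough.

no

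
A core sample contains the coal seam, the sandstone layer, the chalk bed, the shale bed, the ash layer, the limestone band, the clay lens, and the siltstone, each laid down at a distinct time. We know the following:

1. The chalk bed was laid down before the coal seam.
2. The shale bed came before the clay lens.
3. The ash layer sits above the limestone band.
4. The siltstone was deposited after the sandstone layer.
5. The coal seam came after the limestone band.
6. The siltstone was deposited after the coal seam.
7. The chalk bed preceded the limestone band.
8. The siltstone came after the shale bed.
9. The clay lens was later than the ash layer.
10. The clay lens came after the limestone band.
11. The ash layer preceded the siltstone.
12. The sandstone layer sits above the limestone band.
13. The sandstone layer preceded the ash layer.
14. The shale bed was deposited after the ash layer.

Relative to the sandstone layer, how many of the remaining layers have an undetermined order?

Forced before the sandstone layer: the chalk bed and the limestone band; forced after the sandstone layer: the ash layer, the clay lens, the shale bed, and the siltstone.
That leaves the coal seam with no forced order relative to the sandstone layer — 1.

1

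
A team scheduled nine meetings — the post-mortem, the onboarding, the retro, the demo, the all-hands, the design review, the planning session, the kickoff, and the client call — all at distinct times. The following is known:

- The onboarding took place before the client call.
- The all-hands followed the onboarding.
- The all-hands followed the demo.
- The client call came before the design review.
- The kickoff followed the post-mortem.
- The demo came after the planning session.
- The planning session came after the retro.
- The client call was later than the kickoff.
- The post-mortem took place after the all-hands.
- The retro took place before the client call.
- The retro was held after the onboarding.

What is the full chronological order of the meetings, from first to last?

the onboarding, the retro, the planning session, the demo, the all-hands, the post-mortem, the kickoff, the client call, the design review

The constraints fix every adjacent pair, so only one ordering works:
the onboarding → the retro → the planning session → the demo → the all-hands → the post-mortem → the kickoff → the client call → the design review.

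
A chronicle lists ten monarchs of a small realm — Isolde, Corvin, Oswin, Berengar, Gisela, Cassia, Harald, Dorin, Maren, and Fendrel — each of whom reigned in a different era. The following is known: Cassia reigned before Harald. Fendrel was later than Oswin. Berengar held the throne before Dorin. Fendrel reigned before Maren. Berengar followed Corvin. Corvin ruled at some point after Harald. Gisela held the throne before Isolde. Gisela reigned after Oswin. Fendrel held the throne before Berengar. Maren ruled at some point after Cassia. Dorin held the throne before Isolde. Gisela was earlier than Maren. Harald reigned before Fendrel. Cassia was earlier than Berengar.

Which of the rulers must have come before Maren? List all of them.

Cassia, Fendrel, Gisela, Harald, Oswin

Directly stated before Maren: Cassia, Fendrel, and Gisela.
Harald reaches Maren via Harald → Fendrel → Maren.
Oswin reaches Maren via Oswin → Gisela → Maren.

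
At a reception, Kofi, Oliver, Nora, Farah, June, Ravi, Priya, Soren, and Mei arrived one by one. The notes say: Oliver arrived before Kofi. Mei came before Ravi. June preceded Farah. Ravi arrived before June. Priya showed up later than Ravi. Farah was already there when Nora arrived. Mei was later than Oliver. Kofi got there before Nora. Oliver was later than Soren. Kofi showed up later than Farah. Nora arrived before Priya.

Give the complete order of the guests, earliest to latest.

Soren, Oliver, Mei, Ravi, June, Farah, Kofi, Nora, Priya

The constraints fix every adjacent pair, so only one ordering works:
Soren → Oliver → Mei → Ravi → June → Farah → Kofi → Nora → Priya.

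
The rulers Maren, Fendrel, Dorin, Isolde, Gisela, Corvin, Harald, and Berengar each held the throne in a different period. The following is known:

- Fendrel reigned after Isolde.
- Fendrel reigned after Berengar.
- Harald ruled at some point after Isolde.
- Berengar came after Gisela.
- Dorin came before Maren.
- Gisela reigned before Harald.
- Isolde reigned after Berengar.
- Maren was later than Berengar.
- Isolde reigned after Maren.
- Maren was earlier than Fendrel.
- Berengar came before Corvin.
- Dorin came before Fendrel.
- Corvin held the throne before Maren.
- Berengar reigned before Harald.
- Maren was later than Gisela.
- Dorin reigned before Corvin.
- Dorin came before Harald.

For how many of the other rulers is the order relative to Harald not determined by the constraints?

1

Forced before Harald: Berengar, Corvin, Dorin, Gisela, Isolde, and Maren.
That leaves Fendrel with no forced order relative to Harald — 1.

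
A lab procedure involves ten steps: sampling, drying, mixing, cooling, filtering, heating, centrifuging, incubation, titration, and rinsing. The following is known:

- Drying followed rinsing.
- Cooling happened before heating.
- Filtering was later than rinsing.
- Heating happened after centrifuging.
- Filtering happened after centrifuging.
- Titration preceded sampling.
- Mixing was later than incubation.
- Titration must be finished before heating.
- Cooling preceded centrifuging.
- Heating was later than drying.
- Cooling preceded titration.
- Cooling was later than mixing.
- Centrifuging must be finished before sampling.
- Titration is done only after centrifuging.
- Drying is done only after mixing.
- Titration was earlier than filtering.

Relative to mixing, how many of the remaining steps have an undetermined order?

1

Forced before mixing: incubation; forced after mixing: centrifuging, cooling, drying, filtering, heating, sampling, and titration.
That leaves rinsing with no forced order relative to mixing — 1.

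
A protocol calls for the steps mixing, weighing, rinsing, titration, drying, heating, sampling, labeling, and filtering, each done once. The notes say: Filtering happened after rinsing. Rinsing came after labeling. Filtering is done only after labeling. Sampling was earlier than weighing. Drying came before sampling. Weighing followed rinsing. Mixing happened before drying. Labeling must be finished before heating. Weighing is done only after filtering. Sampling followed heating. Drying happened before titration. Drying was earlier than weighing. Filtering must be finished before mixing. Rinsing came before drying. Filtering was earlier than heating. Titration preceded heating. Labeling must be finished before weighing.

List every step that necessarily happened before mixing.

filtering, labeling, rinsing

Directly stated before mixing: filtering.
Labeling reaches mixing via labeling → filtering → mixing.
Rinsing reaches mixing via rinsing → filtering → mixing.
No chain forces heating (or any of the others) ahead of mixing.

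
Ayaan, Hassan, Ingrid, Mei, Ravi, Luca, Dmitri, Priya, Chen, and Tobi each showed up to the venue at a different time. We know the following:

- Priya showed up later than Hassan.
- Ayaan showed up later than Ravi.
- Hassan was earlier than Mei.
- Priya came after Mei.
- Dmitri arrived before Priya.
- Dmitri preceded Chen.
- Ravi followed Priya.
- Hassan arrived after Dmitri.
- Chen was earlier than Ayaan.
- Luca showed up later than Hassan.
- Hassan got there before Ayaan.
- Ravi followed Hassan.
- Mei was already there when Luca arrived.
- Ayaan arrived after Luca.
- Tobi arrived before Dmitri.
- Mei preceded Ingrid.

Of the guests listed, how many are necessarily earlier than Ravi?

5

Directly stated before Ravi: Hassan and Priya.
Dmitri reaches Ravi via Dmitri → Hassan → Ravi.
Mei reaches Ravi via Mei → Priya → Ravi.
Tobi reaches Ravi via Tobi → Dmitri → Hassan → Ravi.
No chain forces Ayaan (or any of the others) ahead of Ravi.
That's Dmitri, Hassan, Mei, Priya, and Tobi — 5 in all.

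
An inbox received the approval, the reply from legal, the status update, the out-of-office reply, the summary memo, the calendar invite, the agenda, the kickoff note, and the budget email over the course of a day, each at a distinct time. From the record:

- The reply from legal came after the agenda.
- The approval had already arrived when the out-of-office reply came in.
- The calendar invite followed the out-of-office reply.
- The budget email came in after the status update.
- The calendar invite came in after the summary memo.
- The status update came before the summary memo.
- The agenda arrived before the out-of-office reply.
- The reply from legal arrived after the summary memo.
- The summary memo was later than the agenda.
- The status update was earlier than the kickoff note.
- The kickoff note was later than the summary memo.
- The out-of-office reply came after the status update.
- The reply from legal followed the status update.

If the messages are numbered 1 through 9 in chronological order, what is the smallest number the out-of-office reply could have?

The agenda, the approval, and the status update must all come before the out-of-office reply — 3 forced predecessors.
Nothing else is forced ahead of the out-of-office reply, so its earliest slot is position 3 + 1 = 4.

4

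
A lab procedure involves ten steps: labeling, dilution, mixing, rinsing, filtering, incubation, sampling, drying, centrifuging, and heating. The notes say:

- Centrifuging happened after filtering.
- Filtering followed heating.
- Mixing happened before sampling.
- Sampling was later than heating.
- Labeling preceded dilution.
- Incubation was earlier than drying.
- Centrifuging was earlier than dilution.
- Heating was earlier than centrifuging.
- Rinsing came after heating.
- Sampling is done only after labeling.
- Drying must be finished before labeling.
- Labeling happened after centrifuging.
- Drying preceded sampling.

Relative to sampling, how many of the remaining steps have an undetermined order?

Forced before sampling: centrifuging, drying, filtering, heating, incubation, labeling, and mixing.
That leaves dilution and rinsing with no forced order relative to sampling — 2.

2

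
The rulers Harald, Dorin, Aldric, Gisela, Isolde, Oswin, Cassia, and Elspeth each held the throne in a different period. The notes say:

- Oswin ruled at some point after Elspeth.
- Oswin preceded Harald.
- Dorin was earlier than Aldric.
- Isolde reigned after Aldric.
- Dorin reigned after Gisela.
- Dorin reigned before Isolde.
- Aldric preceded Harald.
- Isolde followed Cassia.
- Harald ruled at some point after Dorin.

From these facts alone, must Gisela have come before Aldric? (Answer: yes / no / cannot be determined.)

yes

Chain the constraints: Gisela → Dorin → Aldric. Each link is directly stated, so Gisela comes before Aldric.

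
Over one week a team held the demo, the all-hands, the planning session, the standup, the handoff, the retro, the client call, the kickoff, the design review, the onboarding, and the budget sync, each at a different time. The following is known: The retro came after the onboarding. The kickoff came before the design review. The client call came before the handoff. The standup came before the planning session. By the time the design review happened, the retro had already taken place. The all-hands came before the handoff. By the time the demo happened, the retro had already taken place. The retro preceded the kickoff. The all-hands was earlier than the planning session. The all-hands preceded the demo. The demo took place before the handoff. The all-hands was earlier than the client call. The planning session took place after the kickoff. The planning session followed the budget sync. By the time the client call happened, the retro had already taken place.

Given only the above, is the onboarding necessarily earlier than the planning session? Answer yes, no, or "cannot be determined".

Chain the constraints: the onboarding → the retro → the kickoff → the planning session. Each link is directly stated, so the onboarding comes before the planning session.

yes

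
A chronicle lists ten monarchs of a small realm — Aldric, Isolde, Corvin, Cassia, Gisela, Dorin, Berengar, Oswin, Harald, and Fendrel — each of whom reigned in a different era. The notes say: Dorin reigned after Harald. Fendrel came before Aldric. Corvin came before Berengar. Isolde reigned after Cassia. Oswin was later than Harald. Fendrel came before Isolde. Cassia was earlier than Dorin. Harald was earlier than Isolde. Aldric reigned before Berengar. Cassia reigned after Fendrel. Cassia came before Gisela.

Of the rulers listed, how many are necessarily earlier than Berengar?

3

Directly stated before Berengar: Aldric and Corvin.
Fendrel reaches Berengar via Fendrel → Aldric → Berengar.
No chain forces Cassia (or any of the others) ahead of Berengar.
That's Aldric, Corvin, and Fendrel — 3 in all.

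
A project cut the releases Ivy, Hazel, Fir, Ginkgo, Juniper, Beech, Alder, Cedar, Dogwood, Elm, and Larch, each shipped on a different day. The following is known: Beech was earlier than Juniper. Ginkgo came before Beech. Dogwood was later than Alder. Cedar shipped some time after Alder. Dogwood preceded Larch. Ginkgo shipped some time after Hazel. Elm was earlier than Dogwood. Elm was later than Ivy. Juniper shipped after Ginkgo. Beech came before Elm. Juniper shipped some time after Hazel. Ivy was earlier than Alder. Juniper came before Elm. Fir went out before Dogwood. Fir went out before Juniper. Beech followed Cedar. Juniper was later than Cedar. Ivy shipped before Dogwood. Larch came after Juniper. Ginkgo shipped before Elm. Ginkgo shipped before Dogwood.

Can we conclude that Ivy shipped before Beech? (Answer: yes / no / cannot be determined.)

yes

Chain the constraints: Ivy → Alder → Cedar → Beech. Each link is directly stated, so Ivy comes before Beech.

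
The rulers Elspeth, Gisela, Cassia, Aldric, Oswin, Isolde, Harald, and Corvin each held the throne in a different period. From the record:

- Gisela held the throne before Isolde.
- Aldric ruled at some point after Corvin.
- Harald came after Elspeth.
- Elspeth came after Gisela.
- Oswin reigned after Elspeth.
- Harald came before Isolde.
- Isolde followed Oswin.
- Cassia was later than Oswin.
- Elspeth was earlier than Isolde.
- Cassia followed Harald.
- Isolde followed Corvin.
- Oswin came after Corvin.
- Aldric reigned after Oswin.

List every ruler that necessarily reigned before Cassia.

Directly stated before Cassia: Harald and Oswin.
Corvin reaches Cassia via Corvin → Oswin → Cassia.
Elspeth reaches Cassia via Elspeth → Harald → Cassia.
Gisela reaches Cassia via Gisela → Elspeth → Harald → Cassia.
No chain forces Isolde (or any of the others) ahead of Cassia.

Corvin, Elspeth, Gisela, Harald, Oswin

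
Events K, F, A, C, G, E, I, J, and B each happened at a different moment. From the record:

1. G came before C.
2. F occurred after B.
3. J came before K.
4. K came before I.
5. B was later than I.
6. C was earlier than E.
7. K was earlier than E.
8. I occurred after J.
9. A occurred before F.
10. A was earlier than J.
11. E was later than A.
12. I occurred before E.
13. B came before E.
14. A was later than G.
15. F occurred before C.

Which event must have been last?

Every other event has a chain of constraints placing it before E, so E is last.

E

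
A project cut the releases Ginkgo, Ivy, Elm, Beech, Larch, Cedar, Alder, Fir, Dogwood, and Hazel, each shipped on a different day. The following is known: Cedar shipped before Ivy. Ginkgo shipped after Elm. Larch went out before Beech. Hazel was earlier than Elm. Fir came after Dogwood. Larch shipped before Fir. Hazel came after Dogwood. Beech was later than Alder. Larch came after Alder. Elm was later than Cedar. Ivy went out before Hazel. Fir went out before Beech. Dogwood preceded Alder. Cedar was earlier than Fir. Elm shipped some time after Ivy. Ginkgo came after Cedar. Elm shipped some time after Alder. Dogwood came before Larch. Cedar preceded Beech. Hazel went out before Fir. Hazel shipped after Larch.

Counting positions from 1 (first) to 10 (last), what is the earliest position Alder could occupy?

Dogwood must come before Alder — 1 forced predecessor.
Nothing else is forced ahead of Alder, so its earliest slot is position 1 + 1 = 2.

2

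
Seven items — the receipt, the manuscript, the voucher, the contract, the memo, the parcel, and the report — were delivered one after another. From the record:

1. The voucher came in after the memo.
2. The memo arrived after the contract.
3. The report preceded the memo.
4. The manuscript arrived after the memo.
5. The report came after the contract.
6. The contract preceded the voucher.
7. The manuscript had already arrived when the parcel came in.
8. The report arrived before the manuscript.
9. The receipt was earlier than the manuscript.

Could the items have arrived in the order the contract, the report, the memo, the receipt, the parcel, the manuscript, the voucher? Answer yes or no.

no

The constraints require the manuscript before the parcel, but in the proposed sequence the parcel appears ahead of the manuscript. That one violation is enough.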